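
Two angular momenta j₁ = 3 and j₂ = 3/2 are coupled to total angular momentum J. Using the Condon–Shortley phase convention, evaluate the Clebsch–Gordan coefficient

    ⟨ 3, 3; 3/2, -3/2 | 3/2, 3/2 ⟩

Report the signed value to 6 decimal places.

triangle: 3!*3!*0!/7! = 36/5040
(j±m)!: 6!*0!*0!*3!*3!*0! = 25920
prefactor² = (2J+1)*Δ*N² = 5184/7
  k=0: +1/(0!*3!*0!*0!*3!*0!) = 1/36
Σ = 1/36  ⇒  CG² = 5184/7*1/36² = 4/7
CG = +√(4/7) = +0.755929

+0.755929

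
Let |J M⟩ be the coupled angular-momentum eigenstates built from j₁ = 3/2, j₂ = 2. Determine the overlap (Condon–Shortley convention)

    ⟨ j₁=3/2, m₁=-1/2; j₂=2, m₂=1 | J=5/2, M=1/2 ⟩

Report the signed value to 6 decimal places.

-0.597614  (= −√(5/14))

√[6·1!2!3!/7! · 1!2!3!1!3!2!] = √(72/35)
  +(−1)^0/∏(0,1,2,3,0,0)! = 1/12  (running 1/12)
  +(−1)^1/∏(1,0,1,2,1,1)! = -1/2  (running -5/12)
⟨..|..⟩ = √(72/35)·(-5/12) = -0.597614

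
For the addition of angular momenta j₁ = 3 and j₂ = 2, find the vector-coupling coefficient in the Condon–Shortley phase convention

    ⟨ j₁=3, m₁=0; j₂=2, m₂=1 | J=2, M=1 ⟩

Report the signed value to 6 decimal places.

+0.534522

triangle: 3!·3!·1!/8! = 36/40320
(j±m)!: 3!·3!·3!·1!·3!·1! = 1296
prefactor² = (2J+1)·Δ·N² = 81/14
  k=2: +1/(2!·1!·1!·1!·2!·0!) = 1/4
  k=3: −1/(3!·0!·0!·0!·3!·1!) = -1/36
Σ = 2/9  ⇒  CG² = 81/14·2/9² = 2/7
CG = +√(2/7) = +0.534522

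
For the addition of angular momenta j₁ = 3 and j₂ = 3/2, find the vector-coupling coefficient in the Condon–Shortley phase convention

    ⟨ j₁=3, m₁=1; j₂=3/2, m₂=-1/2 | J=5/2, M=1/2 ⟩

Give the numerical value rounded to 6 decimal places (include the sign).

−√(1/70) ≈ -0.119523

triangle: 2!·4!·1!/8! = 48/40320
(j±m)!: 4!·2!·1!·2!·3!·2! = 1152
prefactor² = (2J+1)·Δ·N² = 288/35
  k=0: +1/(0!·2!·2!·1!·2!·0!) = 1/8
  k=1: −1/(1!·1!·1!·0!·3!·1!) = -1/6
Σ = -1/24  ⇒  CG² = 288/35·(-1/24)² = 1/70
CG = −√(1/70) = -0.119523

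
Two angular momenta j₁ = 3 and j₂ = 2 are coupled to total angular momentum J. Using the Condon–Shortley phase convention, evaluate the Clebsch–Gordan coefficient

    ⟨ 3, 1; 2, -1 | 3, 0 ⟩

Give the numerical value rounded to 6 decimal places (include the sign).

+√(1/30) = +0.182574

j₁+j₂−J=2  J+j₁−j₂=4  J−j₁+j₂=2  j₁+j₂+J+1=9
(j₁±m₁, j₂±m₂, J±M) = (4,2,1,3,3,3)
P² = 96/5
sum k=0..1:
  [0] +1/8 = 1/8
  [1] −1/12 = -1/12
S = 1/24
C² = P²·S² = 1/30 ; C = +0.182574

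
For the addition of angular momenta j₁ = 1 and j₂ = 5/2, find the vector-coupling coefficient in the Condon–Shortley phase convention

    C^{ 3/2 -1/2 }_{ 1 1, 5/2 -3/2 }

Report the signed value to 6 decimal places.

+0.632456

j₁+j₂−J=2  J+j₁−j₂=0  J−j₁+j₂=3  j₁+j₂+J+1=6
(j₁±m₁, j₂±m₂, J±M) = (2,0,1,4,1,2)
P² = 32/5
sum k=0..0:
  [0] +1/4 = 1/4
S = 1/4
C² = P²·S² = 2/5 ; C = +0.632456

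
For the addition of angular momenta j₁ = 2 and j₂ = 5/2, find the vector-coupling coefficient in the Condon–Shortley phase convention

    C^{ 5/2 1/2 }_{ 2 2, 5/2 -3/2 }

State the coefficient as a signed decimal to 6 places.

triangle: 2!·2!·3!/8! = 24/40320
(j±m)!: 4!·0!·1!·4!·3!·2! = 6912
prefactor² = (2J+1)·Δ·N² = 864/35
  k=0: +1/(0!·2!·0!·1!·2!·2!) = 1/8
Σ = 1/8  ⇒  CG² = 864/35·1/8² = 27/70
CG = +√(27/70) = +0.621059

+√(27/70) ≈ +0.621059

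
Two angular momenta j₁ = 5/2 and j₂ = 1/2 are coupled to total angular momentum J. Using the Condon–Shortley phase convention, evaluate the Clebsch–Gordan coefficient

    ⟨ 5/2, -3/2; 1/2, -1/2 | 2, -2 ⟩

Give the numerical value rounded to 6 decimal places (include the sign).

+√(1/6) ≈ +0.408248

√[5·1!4!0!/6! · 1!4!0!1!0!4!] = √(96)
  +(−1)^0/∏(0,1,4,0,0,0)! = 1/24  (running 1/24)
⟨..|..⟩ = √(96)·(1/24) = +0.408248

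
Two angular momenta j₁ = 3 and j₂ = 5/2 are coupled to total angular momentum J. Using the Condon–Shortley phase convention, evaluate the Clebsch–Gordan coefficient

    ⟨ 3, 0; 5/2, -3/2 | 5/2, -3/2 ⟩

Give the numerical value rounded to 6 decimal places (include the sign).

-0.483046

j₁+j₂−J=3  J+j₁−j₂=3  J−j₁+j₂=2  j₁+j₂+J+1=9
(j₁±m₁, j₂±m₂, J±M) = (3,3,1,4,1,4)
P² = 864/35
sum k=0..1:
  [0] +1/36 = 1/36
  [1] −1/8 = -1/8
S = -7/72
C² = P²·S² = 7/30 ; C = -0.483046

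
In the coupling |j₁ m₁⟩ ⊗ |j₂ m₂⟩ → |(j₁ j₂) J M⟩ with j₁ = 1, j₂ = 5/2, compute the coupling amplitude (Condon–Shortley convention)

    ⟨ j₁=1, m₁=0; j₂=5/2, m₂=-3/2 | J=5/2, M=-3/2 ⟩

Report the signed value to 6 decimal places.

+√(9/35) ≈ +0.507093

√[6·1!1!4!/7! · 1!1!1!4!1!4!] = √(576/35)
  +(−1)^0/∏(0,1,1,1,0,3)! = 1/6  (running 1/6)
  +(−1)^1/∏(1,0,0,0,1,4)! = -1/24  (running 1/8)
⟨..|..⟩ = √(576/35)·(1/8) = +0.507093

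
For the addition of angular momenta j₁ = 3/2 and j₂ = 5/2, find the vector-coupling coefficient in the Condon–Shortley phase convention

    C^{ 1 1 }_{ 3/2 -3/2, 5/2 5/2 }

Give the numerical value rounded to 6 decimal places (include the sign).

−√(1/2) = -0.707107

j₁+j₂−J=3  J+j₁−j₂=0  J−j₁+j₂=2  j₁+j₂+J+1=6
(j₁±m₁, j₂±m₂, J±M) = (0,3,5,0,2,0)
P² = 72
sum k=3..3:
  [3] −1/12 = -1/12
S = -1/12
C² = P²·S² = 1/2 ; C = -0.707107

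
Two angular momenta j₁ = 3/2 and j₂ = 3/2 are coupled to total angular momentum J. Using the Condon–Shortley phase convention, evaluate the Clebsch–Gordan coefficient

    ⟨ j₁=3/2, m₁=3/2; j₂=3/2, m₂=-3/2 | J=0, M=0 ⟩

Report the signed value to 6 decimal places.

triangle: 3!*0!*0!/4! = 6/24
(j±m)!: 3!*0!*0!*3!*0!*0! = 36
prefactor² = (2J+1)*Δ*N² = 9
  k=0: +1/(0!*3!*0!*0!*0!*0!) = 1/6
Σ = 1/6  ⇒  CG² = 9*1/6² = 1/4
CG = +√(1/4) = +0.500000

+√(1/4) ≈ +0.500000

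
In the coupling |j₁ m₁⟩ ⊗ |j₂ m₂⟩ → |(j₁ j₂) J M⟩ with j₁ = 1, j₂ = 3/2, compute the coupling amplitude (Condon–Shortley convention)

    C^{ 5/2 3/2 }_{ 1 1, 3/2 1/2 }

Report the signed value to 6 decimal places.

+√(3/5) = +0.774597

√[6·0!2!3!/6! · 2!0!2!1!4!1!] = √(48/5)
  +(−1)^0/∏(0,0,0,2,2,1)! = 1/4  (running 1/4)
⟨..|..⟩ = √(48/5)·(1/4) = +0.774597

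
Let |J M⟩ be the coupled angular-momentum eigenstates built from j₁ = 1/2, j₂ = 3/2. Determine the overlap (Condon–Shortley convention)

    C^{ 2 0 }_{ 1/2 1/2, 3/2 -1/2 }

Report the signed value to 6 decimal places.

+0.707107

triangle: 0!·1!·3!/5! = 6/120
(j±m)!: 1!·0!·1!·2!·2!·2! = 8
prefactor² = (2J+1)·Δ·N² = 2
  k=0: +1/(0!·0!·0!·1!·1!·2!) = 1/2
Σ = 1/2  ⇒  CG² = 2·1/2² = 1/2
CG = +√(1/2) = +0.707107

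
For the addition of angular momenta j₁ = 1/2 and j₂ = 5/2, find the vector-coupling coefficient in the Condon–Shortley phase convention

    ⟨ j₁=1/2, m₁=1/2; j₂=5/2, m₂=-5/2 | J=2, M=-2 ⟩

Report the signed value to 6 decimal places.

√[5·1!0!4!/6! · 1!0!0!5!0!4!] = √(480)
  +(−1)^0/∏(0,1,0,0,0,4)! = 1/24  (running 1/24)
⟨..|..⟩ = √(480)·(1/24) = +0.912871

+0.912871  (= +√(5/6))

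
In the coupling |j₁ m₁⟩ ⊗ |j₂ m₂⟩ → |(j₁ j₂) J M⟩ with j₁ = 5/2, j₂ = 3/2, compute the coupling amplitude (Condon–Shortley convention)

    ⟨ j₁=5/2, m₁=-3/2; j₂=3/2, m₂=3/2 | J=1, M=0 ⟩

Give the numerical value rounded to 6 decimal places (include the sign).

j₁+j₂−J=3  J+j₁−j₂=2  J−j₁+j₂=0  j₁+j₂+J+1=6
(j₁±m₁, j₂±m₂, J±M) = (1,4,3,0,1,1)
P² = 36/5
sum k=3..3:
  [3] −1/6 = -1/6
S = -1/6
C² = P²·S² = 1/5 ; C = -0.447214

−√(1/5) = -0.447214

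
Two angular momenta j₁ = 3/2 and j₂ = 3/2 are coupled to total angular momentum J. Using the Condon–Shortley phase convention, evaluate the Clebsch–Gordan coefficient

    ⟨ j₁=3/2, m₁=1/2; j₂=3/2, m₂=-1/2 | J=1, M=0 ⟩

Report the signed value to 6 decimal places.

√[3·2!1!1!/5! · 2!1!1!2!1!1!] = √(1/5)
  +(−1)^0/∏(0,2,1,1,0,0)! = 1/2  (running 1/2)
  +(−1)^1/∏(1,1,0,0,1,1)! = -1  (running -1/2)
⟨..|..⟩ = √(1/5)·(-1/2) = -0.223607

−√(1/20) = -0.223607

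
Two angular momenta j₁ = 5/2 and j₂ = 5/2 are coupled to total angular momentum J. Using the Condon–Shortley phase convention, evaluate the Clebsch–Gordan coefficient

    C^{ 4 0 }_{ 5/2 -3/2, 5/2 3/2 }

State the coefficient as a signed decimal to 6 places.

−√(9/28) = -0.566947

triangle: 1!×4!×4!/10! = 576/3628800
(j±m)!: 1!×4!×4!×1!×4!×4! = 331776
prefactor² = (2J+1)×Δ×N² = 82944/175
  k=0: +1/(0!×1!×4!×4!×0!×0!) = 1/576
  k=1: −1/(1!×0!×3!×3!×1!×1!) = -1/36
Σ = -5/192  ⇒  CG² = 82944/175×(-5/192)² = 9/28
CG = −√(9/28) = -0.566947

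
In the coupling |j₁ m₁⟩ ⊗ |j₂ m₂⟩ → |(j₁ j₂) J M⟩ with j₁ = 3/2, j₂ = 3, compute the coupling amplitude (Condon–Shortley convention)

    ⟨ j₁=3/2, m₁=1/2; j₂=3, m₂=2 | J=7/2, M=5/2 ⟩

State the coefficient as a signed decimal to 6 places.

j₁+j₂−J=1  J+j₁−j₂=2  J−j₁+j₂=5  j₁+j₂+J+1=9
(j₁±m₁, j₂±m₂, J±M) = (2,1,5,1,6,1)
P² = 6400/7
sum k=0..1:
  [0] +1/120 = 1/120
  [1] −1/48 = -1/48
S = -1/80
C² = P²·S² = 1/7 ; C = -0.377964

-0.377964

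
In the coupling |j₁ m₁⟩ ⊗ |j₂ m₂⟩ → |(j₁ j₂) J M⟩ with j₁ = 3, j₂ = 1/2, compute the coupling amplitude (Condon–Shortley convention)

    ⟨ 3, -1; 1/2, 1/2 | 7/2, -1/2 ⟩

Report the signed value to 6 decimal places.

triangle: 0!·6!·1!/8! = 720/40320
(j±m)!: 2!·4!·1!·0!·3!·4! = 6912
prefactor² = (2J+1)·Δ·N² = 6912/7
  k=0: +1/(0!·0!·4!·1!·2!·0!) = 1/48
Σ = 1/48  ⇒  CG² = 6912/7·1/48² = 3/7
CG = +√(3/7) = +0.654654

+√(3/7) = +0.654654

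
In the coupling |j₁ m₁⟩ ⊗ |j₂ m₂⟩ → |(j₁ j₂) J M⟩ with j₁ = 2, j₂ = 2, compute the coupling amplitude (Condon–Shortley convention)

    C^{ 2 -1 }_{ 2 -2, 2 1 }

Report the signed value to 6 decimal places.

√[5·2!2!2!/7! · 0!4!3!1!1!3!] = √(48/7)
  +(−1)^2/∏(2,0,2,1,0,1)! = 1/4  (running 1/4)
⟨..|..⟩ = √(48/7)·(1/4) = +0.654654

+0.654654  (= +√(3/7))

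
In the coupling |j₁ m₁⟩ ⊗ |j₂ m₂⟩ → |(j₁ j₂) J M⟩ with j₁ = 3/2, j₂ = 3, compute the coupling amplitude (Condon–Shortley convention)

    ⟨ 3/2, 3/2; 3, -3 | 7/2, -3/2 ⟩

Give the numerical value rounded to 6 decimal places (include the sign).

j₁+j₂−J=1  J+j₁−j₂=2  J−j₁+j₂=5  j₁+j₂+J+1=9
(j₁±m₁, j₂±m₂, J±M) = (3,0,0,6,2,5)
P² = 38400/7
sum k=0..0:
  [0] +1/240 = 1/240
S = 1/240
C² = P²·S² = 2/21 ; C = +0.308607

+0.308607  (= +√(2/21))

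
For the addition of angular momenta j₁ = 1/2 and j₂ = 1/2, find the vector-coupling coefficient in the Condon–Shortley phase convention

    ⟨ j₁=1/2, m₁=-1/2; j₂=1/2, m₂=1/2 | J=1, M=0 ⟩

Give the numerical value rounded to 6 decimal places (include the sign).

+0.707107  (= +√(1/2))

j₁+j₂−J=0  J+j₁−j₂=1  J−j₁+j₂=1  j₁+j₂+J+1=3
(j₁±m₁, j₂±m₂, J±M) = (0,1,1,0,1,1)
P² = 1/2
sum k=0..0:
  [0] +1/1 = 1
S = 1
C² = P²·S² = 1/2 ; C = +0.707107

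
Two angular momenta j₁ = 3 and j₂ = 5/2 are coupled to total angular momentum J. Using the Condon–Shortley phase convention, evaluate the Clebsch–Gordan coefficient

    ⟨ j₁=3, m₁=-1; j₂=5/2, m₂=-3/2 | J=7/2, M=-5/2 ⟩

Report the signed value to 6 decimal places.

triangle: 2!·4!·3!/10! = 288/3628800
(j±m)!: 2!·4!·1!·4!·1!·6! = 829440
prefactor² = (2J+1)·Δ·N² = 18432/35
  k=0: +1/(0!·2!·4!·1!·0!·2!) = 1/96
  k=1: −1/(1!·1!·3!·0!·1!·3!) = -1/36
Σ = -5/288  ⇒  CG² = 18432/35·(-5/288)² = 10/63
CG = −√(10/63) = -0.398410

−√(10/63) = -0.398410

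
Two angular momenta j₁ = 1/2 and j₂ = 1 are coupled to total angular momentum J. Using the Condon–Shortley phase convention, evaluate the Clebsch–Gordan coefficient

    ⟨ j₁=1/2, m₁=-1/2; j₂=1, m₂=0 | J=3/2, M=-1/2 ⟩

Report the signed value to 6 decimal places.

+0.816497

√[4·0!1!2!/4! · 0!1!1!1!1!2!] = √(2/3)
  +(−1)^0/∏(0,0,1,1,0,1)! = 1  (running 1)
⟨..|..⟩ = √(2/3)·(1) = +0.816497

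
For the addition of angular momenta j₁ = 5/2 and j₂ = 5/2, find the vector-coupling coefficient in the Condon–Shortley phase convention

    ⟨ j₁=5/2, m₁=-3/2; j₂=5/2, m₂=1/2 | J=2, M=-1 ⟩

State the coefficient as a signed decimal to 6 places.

+√(1/7) = +0.377964

√[5·3!2!2!/8! · 1!4!3!2!1!3!] = √(36/7)
  +(−1)^2/∏(2,1,2,1,0,1)! = 1/4  (running 1/4)
  +(−1)^3/∏(3,0,1,0,1,2)! = -1/12  (running 1/6)
⟨..|..⟩ = √(36/7)·(1/6) = +0.377964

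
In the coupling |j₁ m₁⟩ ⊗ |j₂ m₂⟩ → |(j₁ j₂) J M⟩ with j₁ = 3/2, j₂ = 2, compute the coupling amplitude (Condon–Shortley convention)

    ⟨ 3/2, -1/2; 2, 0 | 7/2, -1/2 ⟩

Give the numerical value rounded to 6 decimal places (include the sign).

j₁+j₂−J=0  J+j₁−j₂=3  J−j₁+j₂=4  j₁+j₂+J+1=8
(j₁±m₁, j₂±m₂, J±M) = (1,2,2,2,3,4)
P² = 1152/35
sum k=0..0:
  [0] +1/8 = 1/8
S = 1/8
C² = P²·S² = 18/35 ; C = +0.717137

+0.717137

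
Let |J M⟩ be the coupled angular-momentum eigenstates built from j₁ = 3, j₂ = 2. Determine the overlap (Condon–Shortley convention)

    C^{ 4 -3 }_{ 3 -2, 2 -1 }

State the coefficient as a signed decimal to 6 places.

triangle: 1!*5!*3!/10! = 720/3628800
(j±m)!: 1!*5!*1!*3!*1!*7! = 3628800
prefactor² = (2J+1)*Δ*N² = 6480
  k=0: +1/(0!*1!*5!*1!*0!*2!) = 1/240
  k=1: −1/(1!*0!*4!*0!*1!*3!) = -1/144
Σ = -1/360  ⇒  CG² = 6480*(-1/360)² = 1/20
CG = −√(1/20) = -0.223607

-0.223607  (= −√(1/20))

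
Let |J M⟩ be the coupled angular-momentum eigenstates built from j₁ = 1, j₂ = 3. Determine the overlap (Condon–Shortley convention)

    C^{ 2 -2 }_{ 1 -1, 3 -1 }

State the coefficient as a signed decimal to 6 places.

triangle: 2!·0!·4!/7! = 48/5040
(j±m)!: 0!·2!·2!·4!·0!·4! = 2304
prefactor² = (2J+1)·Δ·N² = 768/7
  k=2: +1/(2!·0!·0!·0!·0!·4!) = 1/48
Σ = 1/48  ⇒  CG² = 768/7·1/48² = 1/21
CG = +√(1/21) = +0.218218

+0.218218  (= +√(1/21))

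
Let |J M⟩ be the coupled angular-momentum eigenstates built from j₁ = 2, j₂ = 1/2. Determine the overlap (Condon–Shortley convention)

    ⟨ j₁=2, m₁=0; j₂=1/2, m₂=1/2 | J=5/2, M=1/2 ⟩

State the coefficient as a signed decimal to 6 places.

+√(3/5) = +0.774597

√[6·0!4!1!/6! · 2!2!1!0!3!2!] = √(48/5)
  +(−1)^0/∏(0,0,2,1,2,0)! = 1/4  (running 1/4)
⟨..|..⟩ = √(48/5)·(1/4) = +0.774597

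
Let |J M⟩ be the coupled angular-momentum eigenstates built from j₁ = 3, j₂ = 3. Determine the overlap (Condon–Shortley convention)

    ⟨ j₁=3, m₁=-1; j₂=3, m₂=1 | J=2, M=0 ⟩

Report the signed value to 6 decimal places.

−√(3/28) = -0.327327

j₁+j₂−J=4  J+j₁−j₂=2  J−j₁+j₂=2  j₁+j₂+J+1=9
(j₁±m₁, j₂±m₂, J±M) = (2,4,4,2,2,2)
P² = 256/21
sum k=2..4:
  [2] +1/16 = 1/16
  [3] −1/6 = -1/6
  [4] +1/96 = 1/96
S = -3/32
C² = P²·S² = 3/28 ; C = -0.327327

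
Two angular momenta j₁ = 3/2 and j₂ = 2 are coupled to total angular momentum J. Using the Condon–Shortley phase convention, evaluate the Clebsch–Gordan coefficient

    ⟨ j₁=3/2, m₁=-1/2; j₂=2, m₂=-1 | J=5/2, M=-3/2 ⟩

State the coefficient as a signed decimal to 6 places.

triangle: 1!*2!*3!/7! = 12/5040
(j±m)!: 1!*2!*1!*3!*1!*4! = 288
prefactor² = (2J+1)*Δ*N² = 144/35
  k=0: +1/(0!*1!*2!*1!*0!*2!) = 1/4
  k=1: −1/(1!*0!*1!*0!*1!*3!) = -1/6
Σ = 1/12  ⇒  CG² = 144/35*1/12² = 1/35
CG = +√(1/35) = +0.169031

+0.169031  (= +√(1/35))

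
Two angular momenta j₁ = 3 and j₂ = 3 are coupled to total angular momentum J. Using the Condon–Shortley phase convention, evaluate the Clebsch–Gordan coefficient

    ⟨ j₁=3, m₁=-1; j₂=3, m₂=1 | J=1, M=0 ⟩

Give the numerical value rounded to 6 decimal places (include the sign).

-0.188982  (= −√(1/28))

√[3·5!1!1!/8! · 2!4!4!2!1!1!] = √(144/7)
  +(−1)^3/∏(3,2,1,1,0,0)! = -1/12  (running -1/12)
  +(−1)^4/∏(4,1,0,0,1,1)! = 1/24  (running -1/24)
⟨..|..⟩ = √(144/7)·(-1/24) = -0.188982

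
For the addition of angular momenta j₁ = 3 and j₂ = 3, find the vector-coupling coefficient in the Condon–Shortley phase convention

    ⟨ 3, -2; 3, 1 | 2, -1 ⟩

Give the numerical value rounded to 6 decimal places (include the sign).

triangle: 4!·2!·2!/9! = 96/362880
(j±m)!: 1!·5!·4!·2!·1!·3! = 34560
prefactor² = (2J+1)·Δ·N² = 320/7
  k=3: −1/(3!·1!·2!·1!·0!·1!) = -1/12
  k=4: +1/(4!·0!·1!·0!·1!·2!) = 1/48
Σ = -1/16  ⇒  CG² = 320/7·(-1/16)² = 5/28
CG = −√(5/28) = -0.422577

-0.422577  (= −√(5/28))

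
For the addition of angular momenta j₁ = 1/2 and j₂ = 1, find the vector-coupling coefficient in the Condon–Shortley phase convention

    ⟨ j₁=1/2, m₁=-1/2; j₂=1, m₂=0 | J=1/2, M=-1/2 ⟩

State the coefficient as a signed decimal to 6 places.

-0.577350

j₁+j₂−J=1  J+j₁−j₂=0  J−j₁+j₂=1  j₁+j₂+J+1=3
(j₁±m₁, j₂±m₂, J±M) = (0,1,1,1,0,1)
P² = 1/3
sum k=1..1:
  [1] −1/1 = -1
S = -1
C² = P²·S² = 1/3 ; C = -0.577350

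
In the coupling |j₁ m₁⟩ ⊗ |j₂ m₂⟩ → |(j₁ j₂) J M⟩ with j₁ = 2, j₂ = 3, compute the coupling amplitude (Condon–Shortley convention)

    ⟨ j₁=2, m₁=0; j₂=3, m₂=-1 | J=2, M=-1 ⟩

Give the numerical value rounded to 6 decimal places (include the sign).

−√(1/7) = -0.377964

triangle: 3!·1!·3!/8! = 36/40320
(j±m)!: 2!·2!·2!·4!·1!·3! = 1152
prefactor² = (2J+1)·Δ·N² = 36/7
  k=1: −1/(1!·2!·1!·1!·0!·2!) = -1/4
  k=2: +1/(2!·1!·0!·0!·1!·3!) = 1/12
Σ = -1/6  ⇒  CG² = 36/7·(-1/6)² = 1/7
CG = −√(1/7) = -0.377964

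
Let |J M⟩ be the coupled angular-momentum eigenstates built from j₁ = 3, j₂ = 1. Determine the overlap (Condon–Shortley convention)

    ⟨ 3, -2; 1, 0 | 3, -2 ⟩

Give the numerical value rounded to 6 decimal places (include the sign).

−√(1/3) = -0.577350

triangle: 1!*5!*1!/8! = 120/40320
(j±m)!: 1!*5!*1!*1!*1!*5! = 14400
prefactor² = (2J+1)*Δ*N² = 300
  k=0: +1/(0!*1!*5!*1!*0!*0!) = 1/120
  k=1: −1/(1!*0!*4!*0!*1!*1!) = -1/24
Σ = -1/30  ⇒  CG² = 300*(-1/30)² = 1/3
CG = −√(1/3) = -0.577350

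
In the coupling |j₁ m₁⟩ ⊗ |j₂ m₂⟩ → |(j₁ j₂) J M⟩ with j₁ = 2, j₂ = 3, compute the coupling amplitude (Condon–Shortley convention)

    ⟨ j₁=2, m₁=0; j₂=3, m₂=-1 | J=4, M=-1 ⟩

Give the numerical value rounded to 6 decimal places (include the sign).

√[9·1!3!5!/10! · 2!2!2!4!3!5!] = √(1728/7)
  +(−1)^0/∏(0,1,2,2,1,3)! = 1/24  (running 1/24)
  +(−1)^1/∏(1,0,1,1,2,4)! = -1/48  (running 1/48)
⟨..|..⟩ = √(1728/7)·(1/48) = +0.327327

+0.327327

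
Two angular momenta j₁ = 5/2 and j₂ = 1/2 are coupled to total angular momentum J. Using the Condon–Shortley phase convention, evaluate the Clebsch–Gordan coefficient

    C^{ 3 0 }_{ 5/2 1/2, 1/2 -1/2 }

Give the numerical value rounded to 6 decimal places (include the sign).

+0.707107

√[7·0!5!1!/7! · 3!2!0!1!3!3!] = √(72)
  +(−1)^0/∏(0,0,2,0,3,1)! = 1/12  (running 1/12)
⟨..|..⟩ = √(72)·(1/12) = +0.707107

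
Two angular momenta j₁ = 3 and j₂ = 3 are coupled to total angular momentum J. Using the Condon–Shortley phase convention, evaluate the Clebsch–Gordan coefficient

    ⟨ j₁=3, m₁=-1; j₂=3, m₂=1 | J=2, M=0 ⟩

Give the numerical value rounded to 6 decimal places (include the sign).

-0.327327  (= −√(3/28))

√[5·4!2!2!/9! · 2!4!4!2!2!2!] = √(256/21)
  +(−1)^2/∏(2,2,2,2,0,0)! = 1/16  (running 1/16)
  +(−1)^3/∏(3,1,1,1,1,1)! = -1/6  (running -5/48)
  +(−1)^4/∏(4,0,0,0,2,2)! = 1/96  (running -3/32)
⟨..|..⟩ = √(256/21)·(-3/32) = -0.327327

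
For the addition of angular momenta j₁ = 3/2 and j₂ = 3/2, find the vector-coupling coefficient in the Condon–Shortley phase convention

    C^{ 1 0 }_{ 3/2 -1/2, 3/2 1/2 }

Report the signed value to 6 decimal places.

−√(1/20) = -0.223607

√[3·2!1!1!/5! · 1!2!2!1!1!1!] = √(1/5)
  +(−1)^1/∏(1,1,1,1,0,0)! = -1  (running -1)
  +(−1)^2/∏(2,0,0,0,1,1)! = 1/2  (running -1/2)
⟨..|..⟩ = √(1/5)·(-1/2) = -0.223607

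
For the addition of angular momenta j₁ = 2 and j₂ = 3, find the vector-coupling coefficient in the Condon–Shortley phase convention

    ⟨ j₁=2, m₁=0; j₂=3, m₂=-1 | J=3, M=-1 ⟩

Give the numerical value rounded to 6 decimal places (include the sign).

−√(3/20) = -0.387298

√[7·2!2!4!/9! · 2!2!2!4!2!4!] = √(256/15)
  +(−1)^0/∏(0,2,2,2,0,2)! = 1/16  (running 1/16)
  +(−1)^1/∏(1,1,1,1,1,3)! = -1/6  (running -5/48)
  +(−1)^2/∏(2,0,0,0,2,4)! = 1/96  (running -3/32)
⟨..|..⟩ = √(256/15)·(-3/32) = -0.387298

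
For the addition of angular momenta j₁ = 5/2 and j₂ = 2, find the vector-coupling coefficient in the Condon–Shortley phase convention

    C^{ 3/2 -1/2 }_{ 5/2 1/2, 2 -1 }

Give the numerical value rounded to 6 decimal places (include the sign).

−√(5/21) ≈ -0.487950

triangle: 3!×2!×1!/7! = 12/5040
(j±m)!: 3!×2!×1!×3!×1!×2! = 144
prefactor² = (2J+1)×Δ×N² = 48/35
  k=0: +1/(0!×3!×2!×1!×0!×0!) = 1/12
  k=1: −1/(1!×2!×1!×0!×1!×1!) = -1/2
Σ = -5/12  ⇒  CG² = 48/35×(-5/12)² = 5/21
CG = −√(5/21) = -0.487950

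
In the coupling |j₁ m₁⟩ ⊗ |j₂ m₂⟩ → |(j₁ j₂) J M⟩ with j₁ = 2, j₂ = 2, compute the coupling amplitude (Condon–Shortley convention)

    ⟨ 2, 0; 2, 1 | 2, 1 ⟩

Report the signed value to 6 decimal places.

-0.267261  (= −√(1/14))

j₁+j₂−J=2  J+j₁−j₂=2  J−j₁+j₂=2  j₁+j₂+J+1=7
(j₁±m₁, j₂±m₂, J±M) = (2,2,3,1,3,1)
P² = 8/7
sum k=1..2:
  [1] −1/2 = -1/2
  [2] +1/4 = 1/4
S = -1/4
C² = P²·S² = 1/14 ; C = -0.267261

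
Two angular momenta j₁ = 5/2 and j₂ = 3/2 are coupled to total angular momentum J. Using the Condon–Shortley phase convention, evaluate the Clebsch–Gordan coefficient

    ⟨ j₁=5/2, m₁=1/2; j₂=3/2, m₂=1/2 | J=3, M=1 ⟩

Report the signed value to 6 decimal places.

-0.129099  (= −√(1/60))

√[7·1!4!2!/8! · 3!2!2!1!4!2!] = √(48/5)
  +(−1)^0/∏(0,1,2,2,2,0)! = 1/8  (running 1/8)
  +(−1)^1/∏(1,0,1,1,3,1)! = -1/6  (running -1/24)
⟨..|..⟩ = √(48/5)·(-1/24) = -0.129099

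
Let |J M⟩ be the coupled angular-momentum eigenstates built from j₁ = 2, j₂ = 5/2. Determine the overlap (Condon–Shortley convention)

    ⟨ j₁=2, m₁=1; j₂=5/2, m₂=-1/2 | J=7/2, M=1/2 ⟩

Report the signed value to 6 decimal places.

√[8·1!3!4!/9! · 3!1!2!3!4!3!] = √(1152/35)
  +(−1)^0/∏(0,1,1,2,2,2)! = 1/8  (running 1/8)
  +(−1)^1/∏(1,0,0,1,3,3)! = -1/36  (running 7/72)
⟨..|..⟩ = √(1152/35)·(7/72) = +0.557773

+√(14/45) ≈ +0.557773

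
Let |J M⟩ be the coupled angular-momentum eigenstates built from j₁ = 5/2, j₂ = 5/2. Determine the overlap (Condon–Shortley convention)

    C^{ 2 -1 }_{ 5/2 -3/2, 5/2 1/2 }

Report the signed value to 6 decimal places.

j₁+j₂−J=3  J+j₁−j₂=2  J−j₁+j₂=2  j₁+j₂+J+1=8
(j₁±m₁, j₂±m₂, J±M) = (1,4,3,2,1,3)
P² = 36/7
sum k=2..3:
  [2] +1/4 = 1/4
  [3] −1/12 = -1/12
S = 1/6
C² = P²·S² = 1/7 ; C = +0.377964

+0.377964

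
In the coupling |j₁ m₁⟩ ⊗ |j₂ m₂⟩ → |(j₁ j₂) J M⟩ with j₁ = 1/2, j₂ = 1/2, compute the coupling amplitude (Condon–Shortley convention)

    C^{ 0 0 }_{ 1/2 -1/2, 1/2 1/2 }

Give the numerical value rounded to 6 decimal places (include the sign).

triangle: 1!·0!·0!/2! = 1/2
(j±m)!: 0!·1!·1!·0!·0!·0! = 1
prefactor² = (2J+1)·Δ·N² = 1/2
  k=1: −1/(1!·0!·0!·0!·0!·0!) = -1
Σ = -1  ⇒  CG² = 1/2·(-1)² = 1/2
CG = −√(1/2) = -0.707107

-0.707107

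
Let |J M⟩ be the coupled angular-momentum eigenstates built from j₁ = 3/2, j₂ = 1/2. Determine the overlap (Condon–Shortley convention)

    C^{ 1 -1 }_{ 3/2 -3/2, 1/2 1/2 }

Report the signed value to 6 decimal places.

-0.866025

triangle: 1!*2!*0!/4! = 2/24
(j±m)!: 0!*3!*1!*0!*0!*2! = 12
prefactor² = (2J+1)*Δ*N² = 3
  k=1: −1/(1!*0!*2!*0!*0!*0!) = -1/2
Σ = -1/2  ⇒  CG² = 3*(-1/2)² = 3/4
CG = −√(3/4) = -0.866025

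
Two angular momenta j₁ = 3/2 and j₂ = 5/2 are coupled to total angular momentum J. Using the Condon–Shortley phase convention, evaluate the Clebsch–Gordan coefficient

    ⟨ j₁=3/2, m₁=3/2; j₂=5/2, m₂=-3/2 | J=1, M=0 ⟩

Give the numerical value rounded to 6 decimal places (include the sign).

triangle: 3!·0!·2!/6! = 12/720
(j±m)!: 3!·0!·1!·4!·1!·1! = 144
prefactor² = (2J+1)·Δ·N² = 36/5
  k=0: +1/(0!·3!·0!·1!·0!·1!) = 1/6
Σ = 1/6  ⇒  CG² = 36/5·1/6² = 1/5
CG = +√(1/5) = +0.447214

+0.447214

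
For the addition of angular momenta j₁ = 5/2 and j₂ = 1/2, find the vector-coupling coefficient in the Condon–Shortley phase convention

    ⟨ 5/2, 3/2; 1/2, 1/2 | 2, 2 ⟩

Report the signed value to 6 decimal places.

j₁+j₂−J=1  J+j₁−j₂=4  J−j₁+j₂=0  j₁+j₂+J+1=6
(j₁±m₁, j₂±m₂, J±M) = (4,1,1,0,4,0)
P² = 96
sum k=1..1:
  [1] −1/24 = -1/24
S = -1/24
C² = P²·S² = 1/6 ; C = -0.408248

−√(1/6) ≈ -0.408248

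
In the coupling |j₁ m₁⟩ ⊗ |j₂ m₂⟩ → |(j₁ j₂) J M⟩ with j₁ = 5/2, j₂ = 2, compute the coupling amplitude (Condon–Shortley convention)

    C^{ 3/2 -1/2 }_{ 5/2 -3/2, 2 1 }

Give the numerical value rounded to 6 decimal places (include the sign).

triangle: 3!*2!*1!/7! = 12/5040
(j±m)!: 1!*4!*3!*1!*1!*2! = 288
prefactor² = (2J+1)*Δ*N² = 96/35
  k=2: +1/(2!*1!*2!*1!*0!*0!) = 1/4
  k=3: −1/(3!*0!*1!*0!*1!*1!) = -1/6
Σ = 1/12  ⇒  CG² = 96/35*1/12² = 2/105
CG = +√(2/105) = +0.138013

+0.138013  (= +√(2/105))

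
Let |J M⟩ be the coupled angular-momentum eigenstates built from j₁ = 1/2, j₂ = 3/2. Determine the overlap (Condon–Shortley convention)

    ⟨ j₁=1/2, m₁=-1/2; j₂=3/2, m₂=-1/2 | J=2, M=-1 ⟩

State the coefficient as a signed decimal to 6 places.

+0.866025  (= +√(3/4))

√[5·0!1!3!/5! · 0!1!1!2!1!3!] = √(3)
  +(−1)^0/∏(0,0,1,1,0,2)! = 1/2  (running 1/2)
⟨..|..⟩ = √(3)·(1/2) = +0.866025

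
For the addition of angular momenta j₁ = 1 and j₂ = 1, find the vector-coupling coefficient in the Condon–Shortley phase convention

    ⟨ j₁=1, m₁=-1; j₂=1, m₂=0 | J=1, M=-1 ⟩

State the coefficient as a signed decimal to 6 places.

j₁+j₂−J=1  J+j₁−j₂=1  J−j₁+j₂=1  j₁+j₂+J+1=4
(j₁±m₁, j₂±m₂, J±M) = (0,2,1,1,0,2)
P² = 1/2
sum k=1..1:
  [1] −1/1 = -1
S = -1
C² = P²·S² = 1/2 ; C = -0.707107

−√(1/2) = -0.707107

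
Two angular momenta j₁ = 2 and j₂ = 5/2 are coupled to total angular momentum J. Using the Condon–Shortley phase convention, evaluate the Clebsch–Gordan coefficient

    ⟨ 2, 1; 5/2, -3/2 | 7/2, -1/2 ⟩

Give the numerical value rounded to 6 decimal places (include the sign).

triangle: 1!×3!×4!/9! = 144/362880
(j±m)!: 3!×1!×1!×4!×3!×4! = 20736
prefactor² = (2J+1)×Δ×N² = 2304/35
  k=0: +1/(0!×1!×1!×1!×2!×3!) = 1/12
  k=1: −1/(1!×0!×0!×0!×3!×4!) = -1/144
Σ = 11/144  ⇒  CG² = 2304/35×11/144² = 121/315
CG = +√(121/315) = +0.619780

+0.619780  (= +√(121/315))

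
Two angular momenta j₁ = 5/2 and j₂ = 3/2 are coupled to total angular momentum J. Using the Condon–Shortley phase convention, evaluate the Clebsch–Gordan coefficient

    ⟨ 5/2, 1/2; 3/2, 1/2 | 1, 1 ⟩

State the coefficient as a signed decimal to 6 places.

+√(3/20) ≈ +0.387298

j₁+j₂−J=3  J+j₁−j₂=2  J−j₁+j₂=0  j₁+j₂+J+1=6
(j₁±m₁, j₂±m₂, J±M) = (3,2,2,1,2,0)
P² = 12/5
sum k=2..2:
  [2] +1/4 = 1/4
S = 1/4
C² = P²·S² = 3/20 ; C = +0.387298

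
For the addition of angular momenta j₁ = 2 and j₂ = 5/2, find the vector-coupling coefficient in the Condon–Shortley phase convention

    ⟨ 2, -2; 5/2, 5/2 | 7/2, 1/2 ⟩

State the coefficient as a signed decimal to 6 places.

triangle: 1!·3!·4!/9! = 144/362880
(j±m)!: 0!·4!·5!·0!·4!·3! = 414720
prefactor² = (2J+1)·Δ·N² = 9216/7
  k=1: −1/(1!·0!·3!·4!·0!·0!) = -1/144
Σ = -1/144  ⇒  CG² = 9216/7·(-1/144)² = 4/63
CG = −√(4/63) = -0.251976

-0.251976  (= −√(4/63))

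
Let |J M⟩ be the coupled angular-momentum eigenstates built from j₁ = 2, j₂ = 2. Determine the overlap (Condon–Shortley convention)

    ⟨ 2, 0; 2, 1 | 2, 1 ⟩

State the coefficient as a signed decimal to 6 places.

−√(1/14) ≈ -0.267261

j₁+j₂−J=2  J+j₁−j₂=2  J−j₁+j₂=2  j₁+j₂+J+1=7
(j₁±m₁, j₂±m₂, J±M) = (2,2,3,1,3,1)
P² = 8/7
sum k=1..2:
  [1] −1/2 = -1/2
  [2] +1/4 = 1/4
S = -1/4
C² = P²·S² = 1/14 ; C = -0.267261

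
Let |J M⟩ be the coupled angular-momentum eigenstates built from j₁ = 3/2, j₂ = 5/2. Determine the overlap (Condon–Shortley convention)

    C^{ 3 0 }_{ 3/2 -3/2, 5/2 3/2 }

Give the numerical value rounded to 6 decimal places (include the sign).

j₁+j₂−J=1  J+j₁−j₂=2  J−j₁+j₂=4  j₁+j₂+J+1=8
(j₁±m₁, j₂±m₂, J±M) = (0,3,4,1,3,3)
P² = 216/5
sum k=1..1:
  [1] −1/12 = -1/12
S = -1/12
C² = P²·S² = 3/10 ; C = -0.547723

-0.547723  (= −√(3/10))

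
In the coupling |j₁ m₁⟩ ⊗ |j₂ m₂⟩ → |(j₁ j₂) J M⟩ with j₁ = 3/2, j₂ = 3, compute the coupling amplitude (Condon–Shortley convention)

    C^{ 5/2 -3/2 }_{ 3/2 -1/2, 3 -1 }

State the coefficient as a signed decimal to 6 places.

j₁+j₂−J=2  J+j₁−j₂=1  J−j₁+j₂=4  j₁+j₂+J+1=8
(j₁±m₁, j₂±m₂, J±M) = (1,2,2,4,1,4)
P² = 576/35
sum k=1..2:
  [1] −1/6 = -1/6
  [2] +1/48 = 1/48
S = -7/48
C² = P²·S² = 7/20 ; C = -0.591608

-0.591608  (= −√(7/20))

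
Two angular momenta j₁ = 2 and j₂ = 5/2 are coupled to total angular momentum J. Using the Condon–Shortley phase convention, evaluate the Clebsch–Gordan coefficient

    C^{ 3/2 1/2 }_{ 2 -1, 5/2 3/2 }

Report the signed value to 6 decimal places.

+0.138013

triangle: 3!*1!*2!/7! = 12/5040
(j±m)!: 1!*3!*4!*1!*2!*1! = 288
prefactor² = (2J+1)*Δ*N² = 96/35
  k=2: +1/(2!*1!*1!*2!*0!*0!) = 1/4
  k=3: −1/(3!*0!*0!*1!*1!*1!) = -1/6
Σ = 1/12  ⇒  CG² = 96/35*1/12² = 2/105
CG = +√(2/105) = +0.138013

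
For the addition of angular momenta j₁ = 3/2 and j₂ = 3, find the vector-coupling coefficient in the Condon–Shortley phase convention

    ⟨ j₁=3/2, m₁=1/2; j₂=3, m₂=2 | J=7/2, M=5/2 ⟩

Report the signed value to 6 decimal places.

j₁+j₂−J=1  J+j₁−j₂=2  J−j₁+j₂=5  j₁+j₂+J+1=9
(j₁±m₁, j₂±m₂, J±M) = (2,1,5,1,6,1)
P² = 6400/7
sum k=0..1:
  [0] +1/120 = 1/120
  [1] −1/48 = -1/48
S = -1/80
C² = P²·S² = 1/7 ; C = -0.377964

−√(1/7) ≈ -0.377964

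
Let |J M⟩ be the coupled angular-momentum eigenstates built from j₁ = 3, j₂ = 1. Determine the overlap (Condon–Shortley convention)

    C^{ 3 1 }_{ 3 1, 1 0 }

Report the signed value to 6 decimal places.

j₁+j₂−J=1  J+j₁−j₂=5  J−j₁+j₂=1  j₁+j₂+J+1=8
(j₁±m₁, j₂±m₂, J±M) = (4,2,1,1,4,2)
P² = 48
sum k=0..1:
  [0] +1/12 = 1/12
  [1] −1/24 = -1/24
S = 1/24
C² = P²·S² = 1/12 ; C = +0.288675

+0.288675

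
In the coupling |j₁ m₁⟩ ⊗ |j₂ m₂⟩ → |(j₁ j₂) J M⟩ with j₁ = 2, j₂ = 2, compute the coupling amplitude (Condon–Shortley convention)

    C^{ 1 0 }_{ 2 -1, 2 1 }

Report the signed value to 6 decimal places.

+√(1/10) ≈ +0.316228

triangle: 3!·1!·1!/6! = 6/720
(j±m)!: 1!·3!·3!·1!·1!·1! = 36
prefactor² = (2J+1)·Δ·N² = 9/10
  k=2: +1/(2!·1!·1!·1!·0!·0!) = 1/2
  k=3: −1/(3!·0!·0!·0!·1!·1!) = -1/6
Σ = 1/3  ⇒  CG² = 9/10·1/3² = 1/10
CG = +√(1/10) = +0.316228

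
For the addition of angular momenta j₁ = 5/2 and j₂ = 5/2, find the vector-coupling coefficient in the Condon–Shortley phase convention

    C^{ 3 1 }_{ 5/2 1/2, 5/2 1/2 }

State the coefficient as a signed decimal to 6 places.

triangle: 2!*3!*3!/9! = 72/362880
(j±m)!: 3!*2!*3!*2!*4!*2! = 6912
prefactor² = (2J+1)*Δ*N² = 48/5
  k=0: +1/(0!*2!*2!*3!*1!*0!) = 1/24
  k=1: −1/(1!*1!*1!*2!*2!*1!) = -1/4
  k=2: +1/(2!*0!*0!*1!*3!*2!) = 1/24
Σ = -1/6  ⇒  CG² = 48/5*(-1/6)² = 4/15
CG = −√(4/15) = -0.516398

-0.516398  (= −√(4/15))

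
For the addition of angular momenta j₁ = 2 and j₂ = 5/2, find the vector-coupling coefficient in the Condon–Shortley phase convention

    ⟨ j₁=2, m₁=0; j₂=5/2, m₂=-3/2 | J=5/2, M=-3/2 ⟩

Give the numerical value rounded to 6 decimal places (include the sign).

-0.119523  (= −√(1/70))

triangle: 2!×2!×3!/8! = 24/40320
(j±m)!: 2!×2!×1!×4!×1!×4! = 2304
prefactor² = (2J+1)×Δ×N² = 288/35
  k=0: +1/(0!×2!×2!×1!×0!×2!) = 1/8
  k=1: −1/(1!×1!×1!×0!×1!×3!) = -1/6
Σ = -1/24  ⇒  CG² = 288/35×(-1/24)² = 1/70
CG = −√(1/70) = -0.119523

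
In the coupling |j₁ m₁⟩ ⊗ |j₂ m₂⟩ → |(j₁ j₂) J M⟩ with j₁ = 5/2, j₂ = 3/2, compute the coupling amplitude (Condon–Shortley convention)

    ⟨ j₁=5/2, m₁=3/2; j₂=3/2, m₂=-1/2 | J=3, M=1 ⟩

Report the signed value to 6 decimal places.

j₁+j₂−J=1  J+j₁−j₂=4  J−j₁+j₂=2  j₁+j₂+J+1=8
(j₁±m₁, j₂±m₂, J±M) = (4,1,1,2,4,2)
P² = 96/5
sum k=0..1:
  [0] +1/6 = 1/6
  [1] −1/48 = -1/48
S = 7/48
C² = P²·S² = 49/120 ; C = +0.639010

+0.639010  (= +√(49/120))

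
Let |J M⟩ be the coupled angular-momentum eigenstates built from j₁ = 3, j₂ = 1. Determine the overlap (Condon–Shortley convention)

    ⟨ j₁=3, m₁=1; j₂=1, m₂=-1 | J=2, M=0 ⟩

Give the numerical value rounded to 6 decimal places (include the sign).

triangle: 2!*4!*0!/7! = 48/5040
(j±m)!: 4!*2!*0!*2!*2!*2! = 384
prefactor² = (2J+1)*Δ*N² = 128/7
  k=0: +1/(0!*2!*2!*0!*2!*0!) = 1/8
Σ = 1/8  ⇒  CG² = 128/7*1/8² = 2/7
CG = +√(2/7) = +0.534522

+0.534522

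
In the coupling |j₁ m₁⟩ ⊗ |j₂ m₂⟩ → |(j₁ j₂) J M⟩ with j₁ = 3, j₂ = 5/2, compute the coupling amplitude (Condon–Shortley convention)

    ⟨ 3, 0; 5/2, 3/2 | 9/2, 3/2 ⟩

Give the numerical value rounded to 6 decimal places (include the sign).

-0.540562

j₁+j₂−J=1  J+j₁−j₂=5  J−j₁+j₂=4  j₁+j₂+J+1=11
(j₁±m₁, j₂±m₂, J±M) = (3,3,4,1,6,3)
P² = 207360/77
sum k=0..1:
  [0] +1/288 = 1/288
  [1] −1/72 = -1/72
S = -1/96
C² = P²·S² = 45/154 ; C = -0.540562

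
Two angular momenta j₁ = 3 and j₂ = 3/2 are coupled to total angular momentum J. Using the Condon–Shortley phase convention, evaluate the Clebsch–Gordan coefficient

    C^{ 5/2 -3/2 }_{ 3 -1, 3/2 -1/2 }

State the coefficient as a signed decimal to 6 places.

−√(7/20) ≈ -0.591608

j₁+j₂−J=2  J+j₁−j₂=4  J−j₁+j₂=1  j₁+j₂+J+1=8
(j₁±m₁, j₂±m₂, J±M) = (2,4,1,2,1,4)
P² = 576/35
sum k=0..1:
  [0] +1/48 = 1/48
  [1] −1/6 = -1/6
S = -7/48
C² = P²·S² = 7/20 ; C = -0.591608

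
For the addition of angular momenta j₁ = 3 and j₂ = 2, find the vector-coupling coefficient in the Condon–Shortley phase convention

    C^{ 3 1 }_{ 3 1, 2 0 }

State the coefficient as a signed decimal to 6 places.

-0.387298  (= −√(3/20))

j₁+j₂−J=2  J+j₁−j₂=4  J−j₁+j₂=2  j₁+j₂+J+1=9
(j₁±m₁, j₂±m₂, J±M) = (4,2,2,2,4,2)
P² = 256/15
sum k=0..2:
  [0] +1/16 = 1/16
  [1] −1/6 = -1/6
  [2] +1/96 = 1/96
S = -3/32
C² = P²·S² = 3/20 ; C = -0.387298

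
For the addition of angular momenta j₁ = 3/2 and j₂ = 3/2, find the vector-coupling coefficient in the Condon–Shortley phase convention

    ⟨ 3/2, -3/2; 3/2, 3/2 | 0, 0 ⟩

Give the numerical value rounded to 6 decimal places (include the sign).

−√(1/4) = -0.500000

j₁+j₂−J=3  J+j₁−j₂=0  J−j₁+j₂=0  j₁+j₂+J+1=4
(j₁±m₁, j₂±m₂, J±M) = (0,3,3,0,0,0)
P² = 9
sum k=3..3:
  [3] −1/6 = -1/6
S = -1/6
C² = P²·S² = 1/4 ; C = -0.500000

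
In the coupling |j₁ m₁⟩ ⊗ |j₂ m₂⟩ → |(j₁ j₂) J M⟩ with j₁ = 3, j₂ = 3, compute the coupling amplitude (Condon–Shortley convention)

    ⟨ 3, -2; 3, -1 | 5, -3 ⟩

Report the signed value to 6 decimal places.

triangle: 1!*5!*5!/12! = 14400/479001600
(j±m)!: 1!*5!*2!*4!*2!*8! = 464486400
prefactor² = (2J+1)*Δ*N² = 153600
  k=0: +1/(0!*1!*5!*2!*0!*3!) = 1/1440
  k=1: −1/(1!*0!*4!*1!*1!*4!) = -1/576
Σ = -1/960  ⇒  CG² = 153600*(-1/960)² = 1/6
CG = −√(1/6) = -0.408248

−√(1/6) ≈ -0.408248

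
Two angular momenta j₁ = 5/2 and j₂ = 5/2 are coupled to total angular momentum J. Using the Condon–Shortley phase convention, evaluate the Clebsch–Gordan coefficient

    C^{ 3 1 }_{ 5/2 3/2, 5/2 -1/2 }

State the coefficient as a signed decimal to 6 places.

+√(1/30) = +0.182574

√[7·2!3!3!/9! · 4!1!2!3!4!2!] = √(96/5)
  +(−1)^0/∏(0,2,1,2,2,1)! = 1/8  (running 1/8)
  +(−1)^1/∏(1,1,0,1,3,2)! = -1/12  (running 1/24)
⟨..|..⟩ = √(96/5)·(1/24) = +0.182574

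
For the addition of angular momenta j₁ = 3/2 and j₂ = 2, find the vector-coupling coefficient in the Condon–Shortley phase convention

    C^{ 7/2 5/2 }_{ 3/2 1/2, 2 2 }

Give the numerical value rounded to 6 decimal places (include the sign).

triangle: 0!*3!*4!/8! = 144/40320
(j±m)!: 2!*1!*4!*0!*6!*1! = 34560
prefactor² = (2J+1)*Δ*N² = 6912/7
  k=0: +1/(0!*0!*1!*4!*2!*0!) = 1/48
Σ = 1/48  ⇒  CG² = 6912/7*1/48² = 3/7
CG = +√(3/7) = +0.654654

+0.654654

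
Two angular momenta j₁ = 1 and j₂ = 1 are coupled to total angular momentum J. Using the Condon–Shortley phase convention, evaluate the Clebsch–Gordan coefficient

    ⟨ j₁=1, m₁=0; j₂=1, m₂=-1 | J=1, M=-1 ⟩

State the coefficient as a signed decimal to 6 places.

+0.707107  (= +√(1/2))

triangle: 1!×1!×1!/4! = 1/24
(j±m)!: 1!×1!×0!×2!×0!×2! = 4
prefactor² = (2J+1)×Δ×N² = 1/2
  k=0: +1/(0!×1!×1!×0!×0!×1!) = 1
Σ = 1  ⇒  CG² = 1/2×1² = 1/2
CG = +√(1/2) = +0.707107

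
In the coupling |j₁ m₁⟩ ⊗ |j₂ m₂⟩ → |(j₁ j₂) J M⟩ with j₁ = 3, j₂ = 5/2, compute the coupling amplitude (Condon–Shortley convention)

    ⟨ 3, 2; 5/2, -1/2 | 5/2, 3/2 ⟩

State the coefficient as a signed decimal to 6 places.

-0.267261

√[6·3!3!2!/9! · 5!1!2!3!4!1!] = √(288/7)
  +(−1)^0/∏(0,3,1,2,2,0)! = 1/24  (running 1/24)
  +(−1)^1/∏(1,2,0,1,3,1)! = -1/12  (running -1/24)
⟨..|..⟩ = √(288/7)·(-1/24) = -0.267261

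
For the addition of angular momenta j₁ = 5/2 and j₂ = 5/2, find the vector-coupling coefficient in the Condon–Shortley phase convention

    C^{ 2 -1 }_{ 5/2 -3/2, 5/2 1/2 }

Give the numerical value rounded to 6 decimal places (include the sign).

triangle: 3!×2!×2!/8! = 24/40320
(j±m)!: 1!×4!×3!×2!×1!×3! = 1728
prefactor² = (2J+1)×Δ×N² = 36/7
  k=2: +1/(2!×1!×2!×1!×0!×1!) = 1/4
  k=3: −1/(3!×0!×1!×0!×1!×2!) = -1/12
Σ = 1/6  ⇒  CG² = 36/7×1/6² = 1/7
CG = +√(1/7) = +0.377964

+√(1/7) ≈ +0.377964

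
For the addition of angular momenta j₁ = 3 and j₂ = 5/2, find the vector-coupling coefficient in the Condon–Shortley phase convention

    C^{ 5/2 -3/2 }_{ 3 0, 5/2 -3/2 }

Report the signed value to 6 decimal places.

-0.483046  (= −√(7/30))

√[6·3!3!2!/9! · 3!3!1!4!1!4!] = √(864/35)
  +(−1)^0/∏(0,3,3,1,0,1)! = 1/36  (running 1/36)
  +(−1)^1/∏(1,2,2,0,1,2)! = -1/8  (running -7/72)
⟨..|..⟩ = √(864/35)·(-7/72) = -0.483046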